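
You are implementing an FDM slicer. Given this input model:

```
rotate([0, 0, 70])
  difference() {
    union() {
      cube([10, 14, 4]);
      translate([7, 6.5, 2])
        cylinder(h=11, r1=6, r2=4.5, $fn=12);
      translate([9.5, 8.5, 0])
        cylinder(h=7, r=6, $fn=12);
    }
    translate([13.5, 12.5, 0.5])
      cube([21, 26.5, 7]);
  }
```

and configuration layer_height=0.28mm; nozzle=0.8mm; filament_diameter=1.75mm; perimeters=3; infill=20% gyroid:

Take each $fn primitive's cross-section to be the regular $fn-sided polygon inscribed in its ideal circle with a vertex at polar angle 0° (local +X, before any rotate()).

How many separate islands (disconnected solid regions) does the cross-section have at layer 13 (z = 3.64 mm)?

1

At z = 3.64 mm: the 10×14 cube contributes its full rectangle; the cone at (7, 6.5) (r1=6→r2=4.5) has section circumradius 5.776 here — a regular 12-gon; the cylinder at (9.5, 8.5): section is a regular 12-gon, circumradius r=6; Taking the union: the regions partially overlap (shared area 158.63 mm²), so overlapping operands fuse into one piece — 1 connected region; the cube at (13.5, 12.5) is present — its section is the full 21×26.5 rectangle; Taking the first minus the rest: starting from the result so far, the 21×26.5 cube at (13.5, 12.5) partially overlaps it — only the 0.02 mm² overlap (of its 556.50 mm²) is removed, clipping the outline — 1 connected region; (whole slice rotated 70° about Z — lengths, areas and connectivity unchanged). Overall, the cross-section is a single solid region. Island count = 1.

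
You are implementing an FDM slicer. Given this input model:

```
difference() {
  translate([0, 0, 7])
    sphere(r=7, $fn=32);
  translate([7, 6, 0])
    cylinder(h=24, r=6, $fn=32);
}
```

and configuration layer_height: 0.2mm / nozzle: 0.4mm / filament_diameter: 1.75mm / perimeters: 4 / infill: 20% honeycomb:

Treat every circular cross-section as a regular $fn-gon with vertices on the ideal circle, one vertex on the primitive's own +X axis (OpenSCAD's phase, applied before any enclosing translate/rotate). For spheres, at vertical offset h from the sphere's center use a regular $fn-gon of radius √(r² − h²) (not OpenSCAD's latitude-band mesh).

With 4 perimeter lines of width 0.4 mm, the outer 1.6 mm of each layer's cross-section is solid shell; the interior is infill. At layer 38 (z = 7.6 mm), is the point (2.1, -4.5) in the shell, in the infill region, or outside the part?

At z = 7.6 mm: the sphere: section is a regular 32-gon, circumradius = √(r²−h²) = √(7²−0.6²) = 6.974; the r=6 cylinder at (7, 6) gives a regular 32-gon of circumradius 6 (constant along its height); Taking the first minus the rest: starting from the r=7 sphere, the r=6 cylinder at (7, 6) partially overlaps it — only the 23.09 mm² overlap (of its 112.37 mm²) is removed, clipping the outline — 1 connected region. Overall, the cross-section is a single solid region. The nearest boundary edge runs (3.87, -5.80)→(2.67, -6.44); distance from the point to it = 1.98 mm. The point is inside the cross-section and 1.98 mm from the nearest boundary — more than the 1.6 mm shell width (4 × 0.4), so it's in the infill interior.

infill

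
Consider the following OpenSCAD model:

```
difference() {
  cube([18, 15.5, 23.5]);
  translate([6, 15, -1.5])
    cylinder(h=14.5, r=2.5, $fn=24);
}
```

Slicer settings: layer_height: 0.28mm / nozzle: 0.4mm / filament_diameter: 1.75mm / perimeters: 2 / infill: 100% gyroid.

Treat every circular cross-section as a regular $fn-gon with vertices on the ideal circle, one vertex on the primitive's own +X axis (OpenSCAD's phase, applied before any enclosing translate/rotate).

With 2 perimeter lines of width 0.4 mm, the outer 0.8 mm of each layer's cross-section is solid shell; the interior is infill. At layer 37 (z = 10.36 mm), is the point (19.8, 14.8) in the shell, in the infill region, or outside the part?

At z = 10.36 mm: the cube (footprint 18×15.5) is included at this height; the cylinder at (6, 15): section is a regular 24-gon, circumradius r=2.5; Taking the first minus the rest: starting from the 18×15.5 cube, the r=2.5 cylinder at (6, 15) partially overlaps it — only the 12.17 mm² overlap (of its 19.41 mm²) is removed, clipping the outline — 1 connected region. Overall, the cross-section is a single solid region. The nearest boundary edge runs (18.00, 15.50)→(18.00, 0.00); distance from the point to it = 1.80 mm. The point is not inside any of the regions above, so it lies outside the cross-section (1.80 mm from the nearest boundary).

outside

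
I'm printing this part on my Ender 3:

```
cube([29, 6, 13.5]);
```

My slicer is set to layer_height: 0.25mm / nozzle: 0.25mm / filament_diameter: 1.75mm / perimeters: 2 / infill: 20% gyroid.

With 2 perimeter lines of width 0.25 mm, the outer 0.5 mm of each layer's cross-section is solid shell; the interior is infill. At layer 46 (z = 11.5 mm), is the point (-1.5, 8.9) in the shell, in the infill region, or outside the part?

outside

At z = 11.5 mm: the cube (footprint 29×6) is included at this height. Overall, the cross-section is a single solid region. The nearest boundary edge runs (29.00, 6.00)→(0.00, 6.00); distance from the point to it = 3.26 mm. The point is not inside any of the regions above, so it lies outside the cross-section (3.26 mm from the nearest boundary).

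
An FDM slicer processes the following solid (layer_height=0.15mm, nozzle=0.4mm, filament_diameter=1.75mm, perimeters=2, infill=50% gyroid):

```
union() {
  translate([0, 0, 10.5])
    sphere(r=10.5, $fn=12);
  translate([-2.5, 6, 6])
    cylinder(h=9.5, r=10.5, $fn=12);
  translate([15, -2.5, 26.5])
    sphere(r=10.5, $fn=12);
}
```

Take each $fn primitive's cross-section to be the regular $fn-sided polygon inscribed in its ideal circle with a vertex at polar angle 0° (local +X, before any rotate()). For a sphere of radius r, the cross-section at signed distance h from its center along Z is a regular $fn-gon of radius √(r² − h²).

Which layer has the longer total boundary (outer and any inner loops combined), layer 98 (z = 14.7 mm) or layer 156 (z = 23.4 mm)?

layer 98 (z = 14.7 mm)

Layer 98 (z = 14.7): the r=10.5 sphere contributes a regular 12-gon of circumradius √(10.5²−4.2²) = 9.623 (perimeter = 2·12·9.623·sin(180°/12) = 59.78 mm); the r=10.5 cylinder at (-2.5, 6) gives a regular 12-gon of circumradius 10.5 (constant along its height) (perimeter = 2·12·10.500·sin(180°/12) = 65.22 mm); the sphere at (15, -2.5) does not reach this height (|z−center|=11.800 > r=10.5); Merging all regions: the regions partially overlap (shared area 177.61 mm²), so the edge portions inside another operand are dropped and the merged outline is re-measured after clipping — boundary = 76.03 mm. So its perimeter = 76.03 mm. Layer 156 (z = 23.4): the sphere does not reach this height (|z−center|=12.900 > r=10.5); the cylinder at (-2.5, 6) does not reach this height (z outside [6, 15.5]); the r=10.5 sphere at (15, -2.5) slices to a regular 12-gon of circumradius 10.032 (√(r²−h²) with h=3.1 from center) (perimeter = 2·12·10.032·sin(180°/12) = 62.32 mm); Taking the union: only the r=10.5 sphere at (15, -2.5) is present, so the union is just that shape — boundary = 62.32 mm. So its perimeter = 62.32 mm. Layer 98 is larger (76.03 vs 62.32 mm).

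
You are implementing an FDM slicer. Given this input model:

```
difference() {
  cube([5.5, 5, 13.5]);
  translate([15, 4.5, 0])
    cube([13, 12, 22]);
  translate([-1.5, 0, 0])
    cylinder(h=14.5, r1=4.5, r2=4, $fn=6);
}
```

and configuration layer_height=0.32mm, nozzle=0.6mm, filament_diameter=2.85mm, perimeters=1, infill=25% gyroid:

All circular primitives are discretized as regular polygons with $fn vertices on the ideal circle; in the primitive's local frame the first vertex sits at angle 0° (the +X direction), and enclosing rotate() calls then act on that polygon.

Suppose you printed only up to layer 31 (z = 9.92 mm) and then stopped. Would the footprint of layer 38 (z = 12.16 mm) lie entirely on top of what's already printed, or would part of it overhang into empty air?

entirely on top

Compare the two slices. At z = 9.92: the cube (footprint 5.5×5) is included at this height (area 27.50 mm²); the cube at (15, 4.5) is present — its section is the full 13×12 rectangle (area 156.00 mm²); the cone at (-1.5, 0) contributes a regular 6-gon of circumradius 4.158 (interpolated between r1=4.5 and r2=4 at t=0.684) (area = (6/2)·4.158²·sin(360°/6) = 44.92 mm²); Taking the first minus the rest: starting from the 5.5×5 cube (27.50 mm²), the 13×12 cube at (15, 4.5) misses the remaining region (no effect); the cone at (-1.5, 0) partially overlaps it — only the 5.83 mm² overlap (of its 44.92 mm²) is removed, clipping the outline — area = 21.67 mm². At z = 12.16: the cube (footprint 5.5×5) is included at this height (area 27.50 mm²); the cube at (15, 4.5) (footprint 13×12) is included at this height (area 156.00 mm²); the cone at (-1.5, 0) (r1=4.5→r2=4) has section circumradius 4.081 here — a regular 6-gon (area = (6/2)·4.081²·sin(360°/6) = 43.26 mm²); Taking the first minus the rest: starting from the 5.5×5 cube (27.50 mm²), the 13×12 cube at (15, 4.5) misses the remaining region (no effect); the cone at (-1.5, 0) partially overlaps it — only the 5.51 mm² overlap (of its 43.26 mm²) is removed, clipping the outline — area = 21.99 mm². Checking containment: the cross-section at z = 12.16 is a subset of the cross-section at z = 9.92.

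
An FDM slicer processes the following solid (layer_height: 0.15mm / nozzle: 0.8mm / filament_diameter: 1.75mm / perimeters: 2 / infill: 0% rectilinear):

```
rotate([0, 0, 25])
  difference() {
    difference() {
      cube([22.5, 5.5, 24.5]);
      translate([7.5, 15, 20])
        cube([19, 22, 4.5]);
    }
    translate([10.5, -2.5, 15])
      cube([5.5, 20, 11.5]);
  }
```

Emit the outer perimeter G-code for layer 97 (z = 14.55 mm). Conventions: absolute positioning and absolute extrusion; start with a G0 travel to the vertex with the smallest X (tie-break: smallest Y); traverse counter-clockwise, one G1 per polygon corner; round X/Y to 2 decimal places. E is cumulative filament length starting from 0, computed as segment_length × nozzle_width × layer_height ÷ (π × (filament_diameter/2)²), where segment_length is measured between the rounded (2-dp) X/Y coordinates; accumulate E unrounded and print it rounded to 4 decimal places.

G0 X-2.32 Y4.98 Z14.55
G1 X0.00 Y0.00 E0.2741
G1 X20.39 Y9.51 E1.3966
G1 X18.07 Y14.49 E1.6706
G1 X-2.32 Y4.98 E2.7931

At z = 14.55 mm: the 22.5×5.5 cube contributes its full rectangle; the cube at (7.5, 15) is not intersected at this z (z outside [20, 24.5]); Subtracting the remaining from the first: none of the subtracted shapes is present at this height, so the 22.5×5.5 cube is unchanged — 1 connected region; the cube at (10.5, -2.5) does not reach this height (z outside [15, 26.5]); After the difference (first − rest): none of the subtracted shapes is present at this height, so that combined region is unchanged — 1 connected region; (rotated 25° about Z; rotation is an isometry so areas/perimeters/island counts are preserved). The outline is a single polygon with 4 vertices. Extrusion per mm of travel: 0.8 × 0.15 / (π × 0.875²) = 0.049890. Accumulating E over each segment gives final E = 2.7931.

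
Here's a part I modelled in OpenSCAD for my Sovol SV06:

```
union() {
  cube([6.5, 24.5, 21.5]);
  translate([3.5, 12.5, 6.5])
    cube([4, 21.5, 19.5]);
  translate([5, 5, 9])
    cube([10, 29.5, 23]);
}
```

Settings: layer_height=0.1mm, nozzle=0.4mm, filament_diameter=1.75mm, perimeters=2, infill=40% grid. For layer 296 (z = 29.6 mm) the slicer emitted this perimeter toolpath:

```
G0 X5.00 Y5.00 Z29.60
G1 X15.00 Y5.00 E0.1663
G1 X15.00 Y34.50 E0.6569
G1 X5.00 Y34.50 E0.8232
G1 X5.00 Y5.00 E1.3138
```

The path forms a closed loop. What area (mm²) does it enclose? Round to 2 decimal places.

Apply the shoelace formula to the sequence of (X, Y) vertices; enclosed area = 295.00 mm².

295.00 mm²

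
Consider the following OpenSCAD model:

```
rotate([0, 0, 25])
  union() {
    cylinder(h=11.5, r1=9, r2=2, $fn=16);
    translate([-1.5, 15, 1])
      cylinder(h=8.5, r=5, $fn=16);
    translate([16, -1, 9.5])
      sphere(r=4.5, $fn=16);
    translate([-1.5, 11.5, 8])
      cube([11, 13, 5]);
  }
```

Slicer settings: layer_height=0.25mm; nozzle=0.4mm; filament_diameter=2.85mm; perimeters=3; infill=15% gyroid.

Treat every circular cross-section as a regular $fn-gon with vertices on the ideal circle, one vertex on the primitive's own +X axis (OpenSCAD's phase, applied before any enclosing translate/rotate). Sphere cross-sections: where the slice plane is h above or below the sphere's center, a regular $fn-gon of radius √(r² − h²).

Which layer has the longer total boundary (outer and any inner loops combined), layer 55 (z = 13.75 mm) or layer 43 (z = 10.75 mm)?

layer 43 (z = 10.75 mm)

Layer 55 (z = 13.75): the cone does not reach this height (z outside [0, 11.5]); the cylinder at (-1.5, 15) does not reach this height (z outside [1, 9.5]); the r=4.5 sphere at (16, -1) slices to a regular 16-gon of circumradius 1.479 (√(r²−h²) with h=4.25 from center) (perimeter = 2·16·1.479·sin(180°/16) = 9.23 mm); the cube at (-1.5, 11.5) does not reach this height (z outside [8, 13]); Combining (union): only the r=4.5 sphere at (16, -1) is present, so the union is just that shape — boundary = 9.23 mm; (whole slice rotated 25° about Z — lengths, areas and connectivity unchanged). So its perimeter = 9.23 mm. Layer 43 (z = 10.75): the cone (r1=9→r2=2) has section circumradius 2.457 here — a regular 16-gon (perimeter = 2·16·2.457·sin(180°/16) = 15.34 mm); the cylinder at (-1.5, 15) does not reach this height (z outside [1, 9.5]); the sphere at (16, -1): section is a regular 16-gon, circumradius = √(r²−h²) = √(4.5²−1.25²) = 4.323 (perimeter = 2·16·4.323·sin(180°/16) = 26.99 mm); the 11×13 cube at (-1.5, 11.5) contributes its full rectangle (perimeter 48.00 mm); Combining (union): the 3 present regions are separate (no shared area or edge), so areas and boundary lengths simply add and each stays a separate island — boundary = 90.32 mm; (whole slice rotated 25° about Z — lengths, areas and connectivity unchanged). So its perimeter = 90.32 mm. Layer 43 is larger (90.32 vs 9.23 mm).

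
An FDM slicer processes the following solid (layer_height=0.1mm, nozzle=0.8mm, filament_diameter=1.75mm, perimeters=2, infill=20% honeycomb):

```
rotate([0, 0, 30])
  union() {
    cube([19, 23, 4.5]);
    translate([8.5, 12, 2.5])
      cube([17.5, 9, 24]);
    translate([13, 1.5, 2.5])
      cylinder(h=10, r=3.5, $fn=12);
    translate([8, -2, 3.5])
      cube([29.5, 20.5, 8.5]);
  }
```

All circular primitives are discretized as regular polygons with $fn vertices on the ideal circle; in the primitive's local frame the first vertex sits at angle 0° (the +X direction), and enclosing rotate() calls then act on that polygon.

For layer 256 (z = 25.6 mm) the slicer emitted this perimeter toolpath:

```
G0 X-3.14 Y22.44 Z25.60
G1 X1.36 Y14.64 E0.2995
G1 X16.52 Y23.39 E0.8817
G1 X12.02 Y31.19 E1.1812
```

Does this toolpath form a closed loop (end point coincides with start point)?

Start point (G0): (-3.14, 22.44). End point (last G1): the path does not return to the start — open.

no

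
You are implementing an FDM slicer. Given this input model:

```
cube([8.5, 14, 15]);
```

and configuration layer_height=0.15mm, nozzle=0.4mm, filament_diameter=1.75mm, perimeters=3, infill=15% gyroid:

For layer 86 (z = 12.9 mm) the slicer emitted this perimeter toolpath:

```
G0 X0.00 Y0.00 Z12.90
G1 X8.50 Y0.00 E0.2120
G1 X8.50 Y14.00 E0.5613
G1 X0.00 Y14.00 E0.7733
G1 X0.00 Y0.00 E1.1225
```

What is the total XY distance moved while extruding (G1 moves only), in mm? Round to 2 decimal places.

45.00 mm

Sum the Euclidean lengths of each G1 segment: total = 45.00 mm.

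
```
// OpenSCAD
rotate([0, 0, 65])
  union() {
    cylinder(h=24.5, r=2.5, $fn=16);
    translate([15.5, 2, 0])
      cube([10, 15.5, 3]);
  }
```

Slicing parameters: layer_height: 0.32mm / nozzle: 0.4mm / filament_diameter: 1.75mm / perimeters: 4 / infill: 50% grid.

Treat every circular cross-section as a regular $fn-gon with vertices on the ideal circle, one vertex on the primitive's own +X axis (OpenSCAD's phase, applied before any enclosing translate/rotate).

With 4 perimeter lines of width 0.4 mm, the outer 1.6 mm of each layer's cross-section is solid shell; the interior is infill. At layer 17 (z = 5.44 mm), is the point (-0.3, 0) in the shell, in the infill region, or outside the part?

infill

At z = 5.44 mm: the r=2.5 cylinder gives a regular 16-gon of circumradius 2.5 (constant along its height); the cube at (15.5, 2) is absent (z outside [0, 3]); Taking the union: only the r=2.5 cylinder is present, so the union is just that shape — 1 connected region; (rotated 65° about Z; rotation is an isometry so areas/perimeters/island counts are preserved). Overall, the cross-section is a single solid region. Undo the 65° rotation: the query point maps to (-0.127, 0.272) in the un-rotated model frame. The nearest boundary edge runs (-0.96, 2.31)→(-1.77, 1.77); distance from the point to it = 2.16 mm. The point is inside the cross-section and 2.16 mm from the nearest boundary — more than the 1.6 mm shell width (4 × 0.4), so it's in the infill interior.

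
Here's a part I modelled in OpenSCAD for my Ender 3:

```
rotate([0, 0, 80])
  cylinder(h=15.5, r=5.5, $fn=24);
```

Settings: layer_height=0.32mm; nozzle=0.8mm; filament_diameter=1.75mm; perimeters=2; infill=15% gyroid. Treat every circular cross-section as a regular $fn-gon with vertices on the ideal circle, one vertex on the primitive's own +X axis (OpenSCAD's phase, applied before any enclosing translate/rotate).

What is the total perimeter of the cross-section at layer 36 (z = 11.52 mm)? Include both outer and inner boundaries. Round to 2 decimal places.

At z = 11.52 mm: the r=5.5 cylinder contributes a regular 24-gon of circumradius 5.5 (perimeter = 2·24·5.500·sin(180°/24) = 34.46 mm); (whole slice rotated 80° about Z — lengths, areas and connectivity unchanged). Overall, the cross-section is a single solid region. Total boundary length (outer) = 34.46 mm.

34.46 mm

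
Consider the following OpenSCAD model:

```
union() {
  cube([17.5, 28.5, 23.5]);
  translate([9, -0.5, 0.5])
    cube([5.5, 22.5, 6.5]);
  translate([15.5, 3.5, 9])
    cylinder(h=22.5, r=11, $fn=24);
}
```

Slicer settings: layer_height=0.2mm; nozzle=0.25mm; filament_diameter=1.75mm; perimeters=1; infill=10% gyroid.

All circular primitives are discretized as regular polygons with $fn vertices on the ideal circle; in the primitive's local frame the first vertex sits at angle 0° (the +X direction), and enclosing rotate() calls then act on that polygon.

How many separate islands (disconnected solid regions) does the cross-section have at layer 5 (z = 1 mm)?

1

At z = 1 mm: the cube (footprint 17.5×28.5) is included at this height; the cube at (9, -0.5) is present — its section is the full 5.5×22.5 rectangle; the cylinder at (15.5, 3.5) does not reach this height (z outside [9, 31.5]); Combining (union): the regions partially overlap (shared area 121.00 mm²), so overlapping operands fuse into one piece — 1 connected region. Overall, the cross-section is a single solid region. Island count = 1.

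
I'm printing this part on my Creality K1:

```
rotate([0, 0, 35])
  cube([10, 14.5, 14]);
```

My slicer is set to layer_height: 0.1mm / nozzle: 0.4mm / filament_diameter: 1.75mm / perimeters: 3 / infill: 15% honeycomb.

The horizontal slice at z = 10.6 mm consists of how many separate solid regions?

At z = 10.6 mm: the cube is present — its section is the full 10×14.5 rectangle; (whole slice rotated 35° about Z — lengths, areas and connectivity unchanged). The result has 1 disconnected region.

1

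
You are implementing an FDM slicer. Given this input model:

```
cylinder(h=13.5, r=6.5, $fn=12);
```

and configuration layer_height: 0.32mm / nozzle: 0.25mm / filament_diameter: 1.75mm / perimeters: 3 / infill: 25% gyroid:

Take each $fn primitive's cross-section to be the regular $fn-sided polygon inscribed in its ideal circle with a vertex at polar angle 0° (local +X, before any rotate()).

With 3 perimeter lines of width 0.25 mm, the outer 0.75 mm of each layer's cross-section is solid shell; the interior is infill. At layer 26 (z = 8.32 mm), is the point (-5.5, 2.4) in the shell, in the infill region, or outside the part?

At z = 8.32 mm: the r=6.5 cylinder contributes a regular 12-gon of circumradius 6.5. Overall, the cross-section is a single solid region. The nearest boundary edge runs (-5.63, 3.25)→(-6.50, 0.00); distance from the point to it = 0.34 mm. The point is inside the cross-section, 0.34 mm from the nearest boundary — within the 0.75 mm shell band (3 × 0.25).

shell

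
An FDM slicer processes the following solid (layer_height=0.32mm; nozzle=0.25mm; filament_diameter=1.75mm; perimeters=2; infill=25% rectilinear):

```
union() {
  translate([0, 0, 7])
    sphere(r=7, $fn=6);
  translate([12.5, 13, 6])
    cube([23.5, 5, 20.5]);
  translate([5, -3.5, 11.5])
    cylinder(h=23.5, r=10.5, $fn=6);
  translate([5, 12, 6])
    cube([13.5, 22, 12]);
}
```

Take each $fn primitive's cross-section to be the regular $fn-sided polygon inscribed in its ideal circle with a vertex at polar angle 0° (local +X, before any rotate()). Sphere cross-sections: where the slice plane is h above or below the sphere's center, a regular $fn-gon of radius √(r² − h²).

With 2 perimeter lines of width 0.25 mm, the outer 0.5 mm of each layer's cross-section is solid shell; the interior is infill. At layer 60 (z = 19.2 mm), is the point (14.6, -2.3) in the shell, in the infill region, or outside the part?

At z = 19.2 mm: the sphere does not reach this height (|z−center|=12.200 > r=7); the cube at (12.5, 13) (footprint 23.5×5) is included at this height; the r=10.5 cylinder at (5, -3.5) gives a regular 6-gon of circumradius 10.5 (constant along its height); the cube at (5, 12) is absent (z outside [6, 18]); Merging all regions: the 2 present regions are separate (no shared area or edge), so areas and boundary lengths simply add and each stays a separate island — 2 connected regions. Overall, the cross-section has 2 separate islands. The nearest boundary edge runs (10.25, 5.59)→(15.50, -3.50); distance from the point to it = 0.18 mm. (Shell/infill is judged within the island containing the point — the largest one.) The point is inside the cross-section, 0.18 mm from the nearest boundary — within the 0.5 mm shell band (2 × 0.25).

shell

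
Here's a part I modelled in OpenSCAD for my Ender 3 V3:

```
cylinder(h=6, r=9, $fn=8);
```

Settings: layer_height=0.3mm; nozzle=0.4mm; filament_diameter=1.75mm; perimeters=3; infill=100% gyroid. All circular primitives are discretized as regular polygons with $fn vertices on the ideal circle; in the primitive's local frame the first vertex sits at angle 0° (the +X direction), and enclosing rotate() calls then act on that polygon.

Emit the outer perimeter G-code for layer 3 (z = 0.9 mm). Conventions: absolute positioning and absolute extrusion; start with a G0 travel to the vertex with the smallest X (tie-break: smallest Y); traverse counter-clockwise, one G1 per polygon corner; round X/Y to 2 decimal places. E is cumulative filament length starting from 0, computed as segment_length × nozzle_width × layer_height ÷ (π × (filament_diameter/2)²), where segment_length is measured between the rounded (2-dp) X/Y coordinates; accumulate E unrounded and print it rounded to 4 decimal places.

G0 X-9.00 Y0.00 Z0.90
G1 X-6.36 Y-6.36 E0.3436
G1 X0.00 Y-9.00 E0.6871
G1 X6.36 Y-6.36 E1.0307
G1 X9.00 Y0.00 E1.3742
G1 X6.36 Y6.36 E1.7178
G1 X0.00 Y9.00 E2.0613
G1 X-6.36 Y6.36 E2.4049
G1 X-9.00 Y0.00 E2.7484

At z = 0.9 mm: the r=9 cylinder gives a regular 8-gon of circumradius 9 (constant along its height). The outline is a single polygon with 8 vertices. Extrusion per mm of travel: 0.4 × 0.3 / (π × 0.875²) = 0.049890. Accumulating E over each segment gives final E = 2.7484.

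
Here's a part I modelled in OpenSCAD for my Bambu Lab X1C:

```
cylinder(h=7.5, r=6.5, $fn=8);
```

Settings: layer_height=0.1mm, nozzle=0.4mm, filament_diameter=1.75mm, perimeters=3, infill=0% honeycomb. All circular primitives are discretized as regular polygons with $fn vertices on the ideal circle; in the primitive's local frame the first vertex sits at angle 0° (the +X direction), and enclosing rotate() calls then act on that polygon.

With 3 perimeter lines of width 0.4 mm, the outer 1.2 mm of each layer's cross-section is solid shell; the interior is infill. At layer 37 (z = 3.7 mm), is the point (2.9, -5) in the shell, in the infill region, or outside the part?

shell

At z = 3.7 mm: the cylinder: section is a regular 8-gon, circumradius r=6.5. Overall, the cross-section is a single solid region. The nearest boundary edge runs (-0.00, -6.50)→(4.60, -4.60); distance from the point to it = 0.28 mm. The point is inside the cross-section, 0.28 mm from the nearest boundary — within the 1.2 mm shell band (3 × 0.4).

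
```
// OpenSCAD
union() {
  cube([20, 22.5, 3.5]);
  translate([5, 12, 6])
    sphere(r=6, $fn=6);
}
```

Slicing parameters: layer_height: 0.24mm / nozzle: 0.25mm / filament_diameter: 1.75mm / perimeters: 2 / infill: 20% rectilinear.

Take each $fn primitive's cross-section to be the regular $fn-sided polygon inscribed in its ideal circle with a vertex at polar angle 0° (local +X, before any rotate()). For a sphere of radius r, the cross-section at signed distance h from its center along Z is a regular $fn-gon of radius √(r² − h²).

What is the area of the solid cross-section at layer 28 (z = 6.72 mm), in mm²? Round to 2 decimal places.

92.18 mm²

At z = 6.72 mm: the cube is not intersected at this z (z outside [0, 3.5]); the r=6 sphere at (5, 12) slices to a regular 6-gon of circumradius 5.957 (√(r²−h²) with h=0.72 from center) (area = (6/2)·5.957²·sin(360°/6) = 92.18 mm²); Merging all regions: only the r=6 sphere at (5, 12) is present, so the union is just that shape — area = 92.18 mm². Overall, the cross-section is a single solid region. Net area = 92.18 mm².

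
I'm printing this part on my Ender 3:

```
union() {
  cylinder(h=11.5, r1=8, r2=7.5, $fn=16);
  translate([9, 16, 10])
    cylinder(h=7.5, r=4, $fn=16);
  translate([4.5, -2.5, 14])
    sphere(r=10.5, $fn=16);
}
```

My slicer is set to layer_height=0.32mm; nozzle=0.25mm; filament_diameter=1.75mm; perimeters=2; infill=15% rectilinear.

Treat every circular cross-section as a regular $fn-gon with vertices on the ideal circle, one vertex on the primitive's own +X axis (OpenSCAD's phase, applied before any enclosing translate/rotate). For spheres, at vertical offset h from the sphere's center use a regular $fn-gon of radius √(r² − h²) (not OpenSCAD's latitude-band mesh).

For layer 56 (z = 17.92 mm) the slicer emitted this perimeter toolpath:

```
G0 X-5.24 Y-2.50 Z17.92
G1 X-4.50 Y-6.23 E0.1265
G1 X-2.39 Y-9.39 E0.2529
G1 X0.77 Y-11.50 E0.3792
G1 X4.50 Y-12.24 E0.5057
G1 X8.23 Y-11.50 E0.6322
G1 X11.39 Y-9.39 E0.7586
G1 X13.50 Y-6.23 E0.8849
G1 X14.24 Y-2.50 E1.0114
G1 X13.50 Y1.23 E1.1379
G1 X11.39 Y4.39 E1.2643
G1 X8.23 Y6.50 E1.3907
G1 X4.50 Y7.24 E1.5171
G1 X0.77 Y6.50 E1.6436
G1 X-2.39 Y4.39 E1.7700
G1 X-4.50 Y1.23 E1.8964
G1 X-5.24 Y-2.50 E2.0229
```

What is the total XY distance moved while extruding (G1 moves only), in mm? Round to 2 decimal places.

60.82 mm

Sum the Euclidean lengths of each G1 segment: total = 60.82 mm.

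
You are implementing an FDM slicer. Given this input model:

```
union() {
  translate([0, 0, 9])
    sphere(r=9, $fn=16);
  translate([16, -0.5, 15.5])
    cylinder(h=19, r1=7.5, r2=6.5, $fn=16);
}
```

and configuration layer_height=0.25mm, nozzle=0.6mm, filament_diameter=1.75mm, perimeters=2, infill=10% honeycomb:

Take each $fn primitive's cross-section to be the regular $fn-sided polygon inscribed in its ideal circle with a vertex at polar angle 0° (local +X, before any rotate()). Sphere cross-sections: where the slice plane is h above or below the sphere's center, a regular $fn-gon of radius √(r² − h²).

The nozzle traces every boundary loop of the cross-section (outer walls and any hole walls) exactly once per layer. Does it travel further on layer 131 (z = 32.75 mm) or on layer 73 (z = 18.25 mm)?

layer 73 (z = 18.25 mm)

Layer 131 (z = 32.75): the sphere does not reach this height (|z−center|=23.750 > r=9); the cone at (16, -0.5) (r1=7.5→r2=6.5) has section circumradius 6.592 here — a regular 16-gon (perimeter = 2·16·6.592·sin(180°/16) = 41.15 mm); Taking the union: only the cone at (16, -0.5) is present, so the union is just that shape — boundary = 41.15 mm. So its perimeter = 41.15 mm. Layer 73 (z = 18.25): the sphere is not intersected at this z (|z−center|=9.250 > r=9); the cone at (16, -0.5): at t=0.145 of its height the radius interpolates to r₁+(r₂−r₁)t = 7.355, giving a regular 16-gon of that circumradius (perimeter = 2·16·7.355·sin(180°/16) = 45.92 mm); Merging all regions: only the cone at (16, -0.5) is present, so the union is just that shape — boundary = 45.92 mm. So its perimeter = 45.92 mm. Layer 73 is larger (45.92 vs 41.15 mm).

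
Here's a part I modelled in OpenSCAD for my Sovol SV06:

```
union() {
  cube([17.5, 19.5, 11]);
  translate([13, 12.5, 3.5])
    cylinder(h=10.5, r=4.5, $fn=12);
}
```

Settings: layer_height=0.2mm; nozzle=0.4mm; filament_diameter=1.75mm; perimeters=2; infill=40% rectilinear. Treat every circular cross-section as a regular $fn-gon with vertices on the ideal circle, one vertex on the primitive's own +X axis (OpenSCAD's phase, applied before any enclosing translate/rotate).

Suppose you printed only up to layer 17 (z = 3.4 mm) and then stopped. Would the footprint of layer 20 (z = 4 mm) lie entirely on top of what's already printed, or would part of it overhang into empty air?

entirely on top

Compare the two slices. At z = 3.4: the cube is present — its section is the full 17.5×19.5 rectangle (area 341.25 mm²); the cylinder at (13, 12.5) is absent (z outside [3.5, 14]); Combining (union): only the 17.5×19.5 cube is present, so the union is just that shape — area = 341.25 mm². At z = 4: the 17.5×19.5 cube contributes its full rectangle (area 341.25 mm²); the r=4.5 cylinder at (13, 12.5) gives a regular 12-gon of circumradius 4.5 (constant along its height) (area = (12/2)·4.500²·sin(360°/12) = 60.75 mm²); Merging all regions: the r=4.5 cylinder at (13, 12.5) lies entirely inside the 17.5×19.5 cube, so the union is just the 17.5×19.5 cube — area = 341.25 mm². Checking containment: the cross-section at z = 4 is a subset of the cross-section at z = 3.4.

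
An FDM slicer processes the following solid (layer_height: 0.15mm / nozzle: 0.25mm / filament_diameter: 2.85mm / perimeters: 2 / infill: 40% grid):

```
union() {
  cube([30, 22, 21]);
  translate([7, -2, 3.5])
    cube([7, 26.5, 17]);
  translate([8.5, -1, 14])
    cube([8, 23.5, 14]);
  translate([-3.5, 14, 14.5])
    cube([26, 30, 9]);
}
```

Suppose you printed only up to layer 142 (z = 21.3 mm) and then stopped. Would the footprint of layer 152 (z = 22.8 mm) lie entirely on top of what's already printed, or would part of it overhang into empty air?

Compare the two slices. At z = 21.3: the cube is absent (z outside [0, 21]); the cube at (7, -2) does not reach this height (z outside [3.5, 20.5]); the cube at (8.5, -1) is present — its section is the full 8×23.5 rectangle (area 188.00 mm²); the cube at (-3.5, 14) is present — its section is the full 26×30 rectangle (area 780.00 mm²); Merging all regions: the regions partially overlap — summed areas 968.00 mm² minus the doubly-counted overlap 68.00 mm² gives 900.00 mm² — area = 900.00 mm². At z = 22.8: the cube does not reach this height (z outside [0, 21]); the cube at (7, -2) does not reach this height (z outside [3.5, 20.5]); the 8×23.5 cube at (8.5, -1) contributes its full rectangle (area 188.00 mm²); the cube at (-3.5, 14) (footprint 26×30) is included at this height (area 780.00 mm²); Merging all regions: the regions partially overlap — summed areas 968.00 mm² minus the doubly-counted overlap 68.00 mm² gives 900.00 mm² — area = 900.00 mm². Checking containment: the cross-section at z = 22.8 is a subset of the cross-section at z = 21.3.

entirely on top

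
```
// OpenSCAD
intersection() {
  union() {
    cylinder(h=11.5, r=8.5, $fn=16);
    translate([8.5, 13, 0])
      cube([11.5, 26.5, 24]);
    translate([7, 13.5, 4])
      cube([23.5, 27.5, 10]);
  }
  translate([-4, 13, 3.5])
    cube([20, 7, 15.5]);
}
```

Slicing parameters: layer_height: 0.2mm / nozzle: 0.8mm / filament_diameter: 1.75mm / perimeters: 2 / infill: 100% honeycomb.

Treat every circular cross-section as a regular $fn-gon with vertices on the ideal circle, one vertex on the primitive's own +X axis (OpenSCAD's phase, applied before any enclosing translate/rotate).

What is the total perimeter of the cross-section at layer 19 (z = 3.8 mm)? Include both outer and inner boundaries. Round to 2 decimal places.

29.00 mm

At z = 3.8 mm: the r=8.5 cylinder gives a regular 16-gon of circumradius 8.5 (constant along its height) (perimeter = 2·16·8.500·sin(180°/16) = 53.06 mm); the 11.5×26.5 cube at (8.5, 13) contributes its full rectangle (perimeter 76.00 mm); the cube at (7, 13.5) is not intersected at this z (z outside [4, 14]); Combining (union): the 2 present regions are separate (no shared area or edge), so areas and boundary lengths simply add and each stays a separate island — boundary = 129.06 mm; the cube at (-4, 13) (footprint 20×7) is included at this height (perimeter 54.00 mm); Taking the intersection: the 20×7 cube at (-4, 13) partially overlaps the result so far; clipping to the common part keeps 52.50 mm² — boundary = 29.00 mm. Overall, the cross-section is a single solid region. Total boundary length (outer) = 29.00 mm.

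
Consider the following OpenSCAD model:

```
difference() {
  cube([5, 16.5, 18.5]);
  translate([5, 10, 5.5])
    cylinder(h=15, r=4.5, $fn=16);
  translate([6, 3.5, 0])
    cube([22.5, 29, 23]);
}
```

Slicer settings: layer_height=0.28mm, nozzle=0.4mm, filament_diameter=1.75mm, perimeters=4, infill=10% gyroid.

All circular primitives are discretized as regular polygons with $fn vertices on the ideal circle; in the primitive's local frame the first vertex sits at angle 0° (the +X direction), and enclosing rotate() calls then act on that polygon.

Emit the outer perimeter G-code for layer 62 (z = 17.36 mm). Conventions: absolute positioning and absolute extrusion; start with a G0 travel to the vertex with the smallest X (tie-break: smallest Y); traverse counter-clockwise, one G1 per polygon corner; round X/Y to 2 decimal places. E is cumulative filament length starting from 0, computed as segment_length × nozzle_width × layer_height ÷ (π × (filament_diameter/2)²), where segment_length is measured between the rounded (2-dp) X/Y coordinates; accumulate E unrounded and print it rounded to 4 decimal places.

G0 X0.00 Y0.00 Z17.36
G1 X5.00 Y0.00 E0.2328
G1 X5.00 Y5.50 E0.4889
G1 X3.28 Y5.84 E0.5706
G1 X1.82 Y6.82 E0.6524
G1 X0.84 Y8.28 E0.7343
G1 X0.50 Y10.00 E0.8160
G1 X0.84 Y11.72 E0.8976
G1 X1.82 Y13.18 E0.9795
G1 X3.28 Y14.16 E1.0614
G1 X5.00 Y14.50 E1.1430
G1 X5.00 Y16.50 E1.2361
G1 X0.00 Y16.50 E1.4689
G1 X0.00 Y0.00 E2.2373

At z = 17.36 mm: the cube (footprint 5×16.5) is included at this height; the r=4.5 cylinder at (5, 10) contributes a regular 16-gon of circumradius 4.5; the cube at (6, 3.5) (footprint 22.5×29) is included at this height; After the difference (first − rest): starting from the 5×16.5 cube, the r=4.5 cylinder at (5, 10) partially overlaps it — only the 31.00 mm² overlap (of its 61.99 mm²) is removed, clipping the outline; the 22.5×29 cube at (6, 3.5) misses the remaining region (no effect) — 1 connected region. The outline is a single polygon with 13 vertices. Extrusion per mm of travel: 0.4 × 0.28 / (π × 0.875²) = 0.046564. Accumulating E over each segment gives final E = 2.2373.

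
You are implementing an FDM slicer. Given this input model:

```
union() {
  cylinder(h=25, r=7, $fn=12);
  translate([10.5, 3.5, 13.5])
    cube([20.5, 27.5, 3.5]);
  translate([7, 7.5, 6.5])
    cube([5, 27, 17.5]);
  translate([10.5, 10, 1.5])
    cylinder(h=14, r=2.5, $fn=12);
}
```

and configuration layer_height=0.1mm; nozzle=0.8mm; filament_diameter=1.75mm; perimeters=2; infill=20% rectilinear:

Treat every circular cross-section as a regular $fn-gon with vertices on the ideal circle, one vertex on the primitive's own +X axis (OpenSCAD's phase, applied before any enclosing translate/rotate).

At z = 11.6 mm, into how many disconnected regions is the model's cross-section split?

At z = 11.6 mm: the cylinder: section is a regular 12-gon, circumradius r=7; the cube at (10.5, 3.5) is absent (z outside [13.5, 17]); the cube at (7, 7.5) is present — its section is the full 5×27 rectangle; the r=2.5 cylinder at (10.5, 10) contributes a regular 12-gon of circumradius 2.5; Taking the union: the regions partially overlap (shared area 16.23 mm²), so overlapping operands fuse into one piece — 2 connected regions. The result has 2 disconnected regions.

2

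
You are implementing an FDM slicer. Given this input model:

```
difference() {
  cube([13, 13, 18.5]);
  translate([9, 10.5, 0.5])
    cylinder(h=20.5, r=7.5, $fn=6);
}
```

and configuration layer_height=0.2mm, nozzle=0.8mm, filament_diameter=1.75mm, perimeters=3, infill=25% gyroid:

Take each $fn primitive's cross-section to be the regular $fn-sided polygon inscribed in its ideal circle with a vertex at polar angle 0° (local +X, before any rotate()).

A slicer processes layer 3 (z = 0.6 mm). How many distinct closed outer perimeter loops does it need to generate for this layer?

1

At z = 0.6 mm: the cube is present — its section is the full 13×13 rectangle; the cylinder at (9, 10.5): section is a regular 6-gon, circumradius r=7.5; Taking the first minus the rest: starting from the 13×13 cube, the r=7.5 cylinder at (9, 10.5) partially overlaps it — only the 89.41 mm² overlap (of its 146.14 mm²) is removed, clipping the outline — 1 connected region. The result has 1 disconnected region.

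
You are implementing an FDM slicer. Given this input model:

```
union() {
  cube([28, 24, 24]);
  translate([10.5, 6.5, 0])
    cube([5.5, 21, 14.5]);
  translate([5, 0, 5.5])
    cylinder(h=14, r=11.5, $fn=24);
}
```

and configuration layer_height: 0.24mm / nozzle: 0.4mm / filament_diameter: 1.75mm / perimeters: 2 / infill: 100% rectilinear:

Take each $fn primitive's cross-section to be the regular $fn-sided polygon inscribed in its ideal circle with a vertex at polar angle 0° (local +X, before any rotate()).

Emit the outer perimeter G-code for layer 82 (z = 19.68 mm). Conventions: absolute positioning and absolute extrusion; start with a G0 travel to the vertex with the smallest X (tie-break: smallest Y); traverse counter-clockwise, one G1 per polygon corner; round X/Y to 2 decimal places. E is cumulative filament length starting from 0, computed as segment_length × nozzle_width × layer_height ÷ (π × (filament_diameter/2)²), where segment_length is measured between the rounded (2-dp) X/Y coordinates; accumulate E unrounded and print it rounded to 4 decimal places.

G0 X0.00 Y0.00 Z19.68
G1 X28.00 Y0.00 E1.1175
G1 X28.00 Y24.00 E2.0754
G1 X0.00 Y24.00 E3.1930
G1 X0.00 Y0.00 E4.1509

At z = 19.68 mm: the cube is present — its section is the full 28×24 rectangle; the cube at (10.5, 6.5) is not intersected at this z (z outside [0, 14.5]); the cylinder at (5, 0) does not reach this height (z outside [5.5, 19.5]); Taking the union: only the 28×24 cube is present, so the union is just that shape — 1 connected region. The outline is a single polygon with 4 vertices. Extrusion per mm of travel: 0.4 × 0.24 / (π × 0.875²) = 0.039912. Accumulating E over each segment gives final E = 4.1509.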